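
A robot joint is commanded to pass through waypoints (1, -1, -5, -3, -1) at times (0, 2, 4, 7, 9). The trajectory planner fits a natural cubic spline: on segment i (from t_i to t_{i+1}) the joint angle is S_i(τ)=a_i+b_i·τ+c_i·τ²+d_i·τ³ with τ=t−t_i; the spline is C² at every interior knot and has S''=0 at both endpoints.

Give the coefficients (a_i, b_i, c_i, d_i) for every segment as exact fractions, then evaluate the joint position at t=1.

  seg 0: a=1 b=-605/1032 c=0 d=-427/4128
  seg 1: a=-1 b=-943/516 c=-427/688 d=1103/4128
  seg 2: a=-5 b=-1139/1032 c=169/172 d=-45/344
  seg 3: a=-3 b=325/258 c=-67/344 d=67/2064
S(1) = 427/1376

Δ: Δ0=-1, Δ1=-2, Δ2=2/3, Δ3=1
row 1: diag=8, rhs=-6; c'=1/4, d'=-3/4
row 2: denom=10−2·1/4=19/2; d'=(16−2·-3/4)/(19/2)=35/19
row 3: denom=10−3·6/19=172/19; d'=(2−3·35/19)/(172/19)=-67/172
back: M3=-67/172
back: M2=35/19−6/19·-67/172=169/86
back: M1=-3/4−1/4·169/86=-427/344
M: M0=0, M1=-427/344, M2=169/86, M3=-67/172, M4=0
seg 0: a=1, c=M0/2=0, d=(M1−M0)/(6·2)=-427/4128, b=Δ0−h0·(2M0+M1)/6=-605/1032
seg 1: a=-1, c=M1/2=-427/688, d=(M2−M1)/(6·2)=1103/4128, b=Δ1−h1·(2M1+M2)/6=-943/516
seg 2: a=-5, c=M2/2=169/172, d=(M3−M2)/(6·3)=-45/344, b=Δ2−h2·(2M2+M3)/6=-1139/1032
seg 3: a=-3, c=M3/2=-67/344, d=(M4−M3)/(6·2)=67/2064, b=Δ3−h3·(2M3+M4)/6=325/258
t_q=1 → seg 0, τ=1; S=1+-605/1032·τ+0·τ²+-427/4128·τ³=427/1376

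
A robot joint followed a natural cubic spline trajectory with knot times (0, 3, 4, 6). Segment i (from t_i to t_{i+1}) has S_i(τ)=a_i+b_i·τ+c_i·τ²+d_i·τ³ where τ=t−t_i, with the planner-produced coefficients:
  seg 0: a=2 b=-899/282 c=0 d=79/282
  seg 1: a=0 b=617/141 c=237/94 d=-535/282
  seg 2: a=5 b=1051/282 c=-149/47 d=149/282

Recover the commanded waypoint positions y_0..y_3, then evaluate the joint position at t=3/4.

y_0=2 y_1=0 y_2=5 y_3=4
S(3/4) = -1641/6016

y_0 = S_0(0) = a_0 = 2
y_1 = S_1(0) = a_1 = 0
y_2 = S_2(0) = a_2 = 5
y_3 = S_2(2) = 4
t_q=3/4 is in segment 0 (τ=3/4); S_0(τ)=-1641/6016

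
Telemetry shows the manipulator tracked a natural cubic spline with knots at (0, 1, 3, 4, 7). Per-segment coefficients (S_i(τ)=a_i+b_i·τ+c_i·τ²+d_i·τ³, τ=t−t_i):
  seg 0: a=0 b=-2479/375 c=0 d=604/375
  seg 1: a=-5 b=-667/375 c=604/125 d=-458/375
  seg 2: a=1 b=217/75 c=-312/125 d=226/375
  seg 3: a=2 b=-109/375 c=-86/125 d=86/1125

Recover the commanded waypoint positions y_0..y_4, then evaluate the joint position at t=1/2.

y_0 = S_0(0) = a_0 = 0
y_1 = S_1(0) = a_1 = -5
y_2 = S_2(0) = a_2 = 1
y_3 = S_3(0) = a_3 = 2
y_4 = S_3(3) = -3
t_q=1/2 is in segment 0 (τ=1/2); S_0(τ)=-388/125

y_0=0 y_1=-5 y_2=1 y_3=2 y_4=-3
S(1/2) = -388/125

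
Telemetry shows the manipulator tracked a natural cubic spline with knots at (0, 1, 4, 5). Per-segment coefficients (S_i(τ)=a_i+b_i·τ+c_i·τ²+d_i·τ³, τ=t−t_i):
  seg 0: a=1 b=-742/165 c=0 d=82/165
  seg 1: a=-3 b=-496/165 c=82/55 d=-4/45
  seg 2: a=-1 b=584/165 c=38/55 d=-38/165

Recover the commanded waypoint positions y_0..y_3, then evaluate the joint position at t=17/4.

y_0=1 y_1=-3 y_2=-1 y_3=3
S(17/4) = -133/1760

y_0 = S_0(0) = a_0 = 1
y_1 = S_1(0) = a_1 = -3
y_2 = S_2(0) = a_2 = -1
y_3 = S_2(1) = 3
t_q=17/4 is in segment 2 (τ=1/4); S_2(τ)=-133/1760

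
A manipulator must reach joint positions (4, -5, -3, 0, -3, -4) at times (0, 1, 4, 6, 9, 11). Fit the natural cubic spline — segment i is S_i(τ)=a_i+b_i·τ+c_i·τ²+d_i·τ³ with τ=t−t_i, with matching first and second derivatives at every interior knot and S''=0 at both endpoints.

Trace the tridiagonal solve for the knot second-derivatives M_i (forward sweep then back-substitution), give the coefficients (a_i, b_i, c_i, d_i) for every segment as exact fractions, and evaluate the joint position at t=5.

Δ: Δ0=-9, Δ1=2/3, Δ2=3/2, Δ3=-1, Δ4=-1/2
row 1: diag=8, rhs=58; c'=3/8, d'=29/4
row 2: denom=10−3·3/8=71/8; d'=(5−3·29/4)/(71/8)=-134/71
row 3: denom=10−2·16/71=678/71; d'=(-15−2·-134/71)/(678/71)=-797/678
row 4: denom=10−3·71/226=2047/226; d'=(3−3·-797/678)/(2047/226)=1475/2047
back: M4=1475/2047
back: M3=-797/678−71/226·1475/2047=-8609/6141
back: M2=-134/71−16/71·-8609/6141=-9650/6141
back: M1=29/4−3/8·-9650/6141=16047/2047
M: M0=0, M1=16047/2047, M2=-9650/6141, M3=-8609/6141, M4=1475/2047, M5=0
seg 0: a=4, c=M0/2=0, d=(M1−M0)/(6·1)=5349/4094, b=Δ0−h0·(2M0+M1)/6=-42195/4094
seg 1: a=-5, c=M1/2=16047/4094, d=(M2−M1)/(6·3)=-57791/110538, b=Δ1−h1·(2M1+M2)/6=-13074/2047
seg 2: a=-3, c=M2/2=-4825/6141, d=(M3−M2)/(6·2)=347/24564, b=Δ2−h2·(2M2+M3)/6=12343/4094
seg 3: a=0, c=M3/2=-8609/12282, d=(M4−M3)/(6·3)=6517/55269, b=Δ3−h3·(2M3+M4)/6=511/12282
seg 4: a=-3, c=M4/2=1475/4094, d=(M5−M4)/(6·2)=-1475/24564, b=Δ4−h4·(2M4+M5)/6=-12041/12282
t_q=5 → seg 2, τ=1; S=-3+12343/4094·τ+-4825/6141·τ²+347/24564·τ³=-18587/24564

  seg 0: a=4 b=-42195/4094 c=0 d=5349/4094
  seg 1: a=-5 b=-13074/2047 c=16047/4094 d=-57791/110538
  seg 2: a=-3 b=12343/4094 c=-4825/6141 d=347/24564
  seg 3: a=0 b=511/12282 c=-8609/12282 d=6517/55269
  seg 4: a=-3 b=-12041/12282 c=1475/4094 d=-1475/24564
S(5) = -18587/24564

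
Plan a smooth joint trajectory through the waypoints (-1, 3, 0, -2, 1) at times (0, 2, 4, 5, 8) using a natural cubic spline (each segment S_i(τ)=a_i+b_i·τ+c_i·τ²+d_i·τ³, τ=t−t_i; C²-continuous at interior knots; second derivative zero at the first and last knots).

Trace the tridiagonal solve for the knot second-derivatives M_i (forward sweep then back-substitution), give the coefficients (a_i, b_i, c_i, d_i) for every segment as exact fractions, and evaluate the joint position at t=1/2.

Δ: Δ0=2, Δ1=-3/2, Δ2=-2, Δ3=1
row 1: diag=8, rhs=-21; c'=1/4, d'=-21/8
row 2: denom=6−2·1/4=11/2; d'=(-3−2·-21/8)/(11/2)=9/22
row 3: denom=8−1·2/11=86/11; d'=(18−1·9/22)/(86/11)=9/4
back: M3=9/4
back: M2=9/22−2/11·9/4=0
back: M1=-21/8−1/4·0=-21/8
M: M0=0, M1=-21/8, M2=0, M3=9/4, M4=0
seg 0: a=-1, c=M0/2=0, d=(M1−M0)/(6·2)=-7/32, b=Δ0−h0·(2M0+M1)/6=23/8
seg 1: a=3, c=M1/2=-21/16, d=(M2−M1)/(6·2)=7/32, b=Δ1−h1·(2M1+M2)/6=1/4
seg 2: a=0, c=M2/2=0, d=(M3−M2)/(6·1)=3/8, b=Δ2−h2·(2M2+M3)/6=-19/8
seg 3: a=-2, c=M3/2=9/8, d=(M4−M3)/(6·3)=-1/8, b=Δ3−h3·(2M3+M4)/6=-5/4
t_q=1/2 → seg 0, τ=1/2; S=-1+23/8·τ+0·τ²+-7/32·τ³=105/256

  seg 0: a=-1 b=23/8 c=0 d=-7/32
  seg 1: a=3 b=1/4 c=-21/16 d=7/32
  seg 2: a=0 b=-19/8 c=0 d=3/8
  seg 3: a=-2 b=-5/4 c=9/8 d=-1/8
S(1/2) = 105/256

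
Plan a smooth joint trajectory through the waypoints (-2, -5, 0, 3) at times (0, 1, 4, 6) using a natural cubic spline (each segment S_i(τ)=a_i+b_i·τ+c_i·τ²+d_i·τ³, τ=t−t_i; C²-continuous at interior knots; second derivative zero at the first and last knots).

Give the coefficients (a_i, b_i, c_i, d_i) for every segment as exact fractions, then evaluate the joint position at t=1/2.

  seg 0: a=-2 b=-1561/426 c=0 d=283/426
  seg 1: a=-5 b=-356/213 c=283/142 d=-125/426
  seg 2: a=0 b=1007/426 c=-46/71 d=23/213
S(1/2) = -4259/1136

Δ: Δ0=-3, Δ1=5/3, Δ2=3/2
row 1: diag=8, rhs=28; c'=3/8, d'=7/2
row 2: denom=10−3·3/8=71/8; d'=(-1−3·7/2)/(71/8)=-92/71
back: M2=-92/71
back: M1=7/2−3/8·-92/71=283/71
M: M0=0, M1=283/71, M2=-92/71, M3=0
seg 0: a=-2, c=M0/2=0, d=(M1−M0)/(6·1)=283/426, b=Δ0−h0·(2M0+M1)/6=-1561/426
seg 1: a=-5, c=M1/2=283/142, d=(M2−M1)/(6·3)=-125/426, b=Δ1−h1·(2M1+M2)/6=-356/213
seg 2: a=0, c=M2/2=-46/71, d=(M3−M2)/(6·2)=23/213, b=Δ2−h2·(2M2+M3)/6=1007/426
t_q=1/2 → seg 0, τ=1/2; S=-2+-1561/426·τ+0·τ²+283/426·τ³=-4259/1136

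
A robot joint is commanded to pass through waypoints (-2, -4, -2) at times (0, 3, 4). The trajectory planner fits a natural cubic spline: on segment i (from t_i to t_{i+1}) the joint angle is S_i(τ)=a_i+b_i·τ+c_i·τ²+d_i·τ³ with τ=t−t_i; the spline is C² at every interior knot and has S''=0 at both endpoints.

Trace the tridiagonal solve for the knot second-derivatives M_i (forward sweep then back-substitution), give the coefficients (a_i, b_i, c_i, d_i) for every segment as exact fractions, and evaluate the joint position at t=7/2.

  seg 0: a=-2 b=-5/3 c=0 d=1/9
  seg 1: a=-4 b=4/3 c=1 d=-1/3
S(7/2) = -25/8

Δ: Δ0=-2/3, Δ1=2
row 1: diag=8, rhs=16; c'=1/8, d'=2
back: M1=2
M: M0=0, M1=2, M2=0
seg 0: a=-2, c=M0/2=0, d=(M1−M0)/(6·3)=1/9, b=Δ0−h0·(2M0+M1)/6=-5/3
seg 1: a=-4, c=M1/2=1, d=(M2−M1)/(6·1)=-1/3, b=Δ1−h1·(2M1+M2)/6=4/3
t_q=7/2 → seg 1, τ=1/2; S=-4+4/3·τ+1·τ²+-1/3·τ³=-25/8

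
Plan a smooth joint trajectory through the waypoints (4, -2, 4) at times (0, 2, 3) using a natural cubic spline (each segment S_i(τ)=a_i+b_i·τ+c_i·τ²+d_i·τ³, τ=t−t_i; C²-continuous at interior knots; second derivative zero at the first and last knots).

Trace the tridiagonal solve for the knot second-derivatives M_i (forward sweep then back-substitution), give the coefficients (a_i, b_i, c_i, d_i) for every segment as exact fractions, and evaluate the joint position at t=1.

Δ: Δ0=-3, Δ1=6
row 1: diag=6, rhs=54; c'=1/6, d'=9
back: M1=9
M: M0=0, M1=9, M2=0
seg 0: a=4, c=M0/2=0, d=(M1−M0)/(6·2)=3/4, b=Δ0−h0·(2M0+M1)/6=-6
seg 1: a=-2, c=M1/2=9/2, d=(M2−M1)/(6·1)=-3/2, b=Δ1−h1·(2M1+M2)/6=3
t_q=1 → seg 0, τ=1; S=4+-6·τ+0·τ²+3/4·τ³=-5/4

  seg 0: a=4 b=-6 c=0 d=3/4
  seg 1: a=-2 b=3 c=9/2 d=-3/2
S(1) = -5/4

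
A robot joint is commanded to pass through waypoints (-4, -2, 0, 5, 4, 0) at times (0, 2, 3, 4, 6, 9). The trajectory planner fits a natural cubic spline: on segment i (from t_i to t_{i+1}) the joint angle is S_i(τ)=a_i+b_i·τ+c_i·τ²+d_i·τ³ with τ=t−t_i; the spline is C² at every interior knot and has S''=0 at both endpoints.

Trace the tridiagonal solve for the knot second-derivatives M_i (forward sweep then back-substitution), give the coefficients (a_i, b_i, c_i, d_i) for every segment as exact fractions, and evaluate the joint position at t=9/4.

Δ: Δ0=1, Δ1=2, Δ2=5, Δ3=-1/2, Δ4=-4/3
row 1: diag=6, rhs=6; c'=1/6, d'=1
row 2: denom=4−1·1/6=23/6; d'=(18−1·1)/(23/6)=102/23
row 3: denom=6−1·6/23=132/23; d'=(-33−1·102/23)/(132/23)=-287/44
row 4: denom=10−2·23/66=307/33; d'=(-5−2·-287/44)/(307/33)=531/614
back: M4=531/614
back: M3=-287/44−23/66·531/614=-2095/307
back: M2=102/23−6/23·-2095/307=1908/307
back: M1=1−1/6·1908/307=-11/307
M: M0=0, M1=-11/307, M2=1908/307, M3=-2095/307, M4=531/614, M5=0
seg 0: a=-4, c=M0/2=0, d=(M1−M0)/(6·2)=-11/3684, b=Δ0−h0·(2M0+M1)/6=932/921
seg 1: a=-2, c=M1/2=-11/614, d=(M2−M1)/(6·1)=1919/1842, b=Δ1−h1·(2M1+M2)/6=899/921
seg 2: a=0, c=M2/2=954/307, d=(M3−M2)/(6·1)=-4003/1842, b=Δ2−h2·(2M2+M3)/6=7489/1842
seg 3: a=5, c=M3/2=-2095/614, d=(M4−M3)/(6·2)=4721/7368, b=Δ3−h3·(2M3+M4)/6=3464/921
seg 4: a=4, c=M4/2=531/1228, d=(M5−M4)/(6·3)=-59/1228, b=Δ4−h4·(2M4+M5)/6=-4049/1842
t_q=9/4 → seg 1, τ=1/4; S=-2+899/921·τ+-11/614·τ²+1919/1842·τ³=-68407/39296

  seg 0: a=-4 b=932/921 c=0 d=-11/3684
  seg 1: a=-2 b=899/921 c=-11/614 d=1919/1842
  seg 2: a=0 b=7489/1842 c=954/307 d=-4003/1842
  seg 3: a=5 b=3464/921 c=-2095/614 d=4721/7368
  seg 4: a=4 b=-4049/1842 c=531/1228 d=-59/1228
S(9/4) = -68407/39296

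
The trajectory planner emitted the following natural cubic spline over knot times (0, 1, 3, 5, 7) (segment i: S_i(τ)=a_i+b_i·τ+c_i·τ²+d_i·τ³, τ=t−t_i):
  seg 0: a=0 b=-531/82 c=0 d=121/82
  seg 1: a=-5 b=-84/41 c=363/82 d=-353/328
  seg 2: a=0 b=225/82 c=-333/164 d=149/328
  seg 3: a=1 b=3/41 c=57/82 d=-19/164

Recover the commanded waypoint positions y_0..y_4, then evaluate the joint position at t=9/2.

y_0 = S_0(0) = a_0 = 0
y_1 = S_1(0) = a_1 = -5
y_2 = S_2(0) = a_2 = 0
y_3 = S_3(0) = a_3 = 1
y_4 = S_3(2) = 3
t_q=9/2 is in segment 2 (τ=3/2); S_2(τ)=2835/2624

y_0=0 y_1=-5 y_2=0 y_3=1 y_4=3
S(9/2) = 2835/2624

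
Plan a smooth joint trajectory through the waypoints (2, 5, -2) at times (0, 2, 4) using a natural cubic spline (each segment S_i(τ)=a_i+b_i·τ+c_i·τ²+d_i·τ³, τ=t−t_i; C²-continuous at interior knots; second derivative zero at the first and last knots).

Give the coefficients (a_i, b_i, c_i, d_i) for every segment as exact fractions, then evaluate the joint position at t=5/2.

Δ: Δ0=3/2, Δ1=-7/2
row 1: diag=8, rhs=-30; c'=1/4, d'=-15/4
back: M1=-15/4
M: M0=0, M1=-15/4, M2=0
seg 0: a=2, c=M0/2=0, d=(M1−M0)/(6·2)=-5/16, b=Δ0−h0·(2M0+M1)/6=11/4
seg 1: a=5, c=M1/2=-15/8, d=(M2−M1)/(6·2)=5/16, b=Δ1−h1·(2M1+M2)/6=-1
t_q=5/2 → seg 1, τ=1/2; S=5+-1·τ+-15/8·τ²+5/16·τ³=521/128

  seg 0: a=2 b=11/4 c=0 d=-5/16
  seg 1: a=5 b=-1 c=-15/8 d=5/16
S(5/2) = 521/128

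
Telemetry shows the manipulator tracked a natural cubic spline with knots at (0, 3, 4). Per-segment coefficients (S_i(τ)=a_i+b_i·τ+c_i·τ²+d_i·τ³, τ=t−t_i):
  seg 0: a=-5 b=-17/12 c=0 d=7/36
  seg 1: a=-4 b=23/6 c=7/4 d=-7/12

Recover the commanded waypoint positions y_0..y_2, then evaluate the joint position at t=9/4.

y_0 = S_0(0) = a_0 = -5
y_1 = S_1(0) = a_1 = -4
y_2 = S_1(1) = 1
t_q=9/4 is in segment 0 (τ=9/4); S_0(τ)=-1529/256

y_0=-5 y_1=-4 y_2=1
S(9/4) = -1529/256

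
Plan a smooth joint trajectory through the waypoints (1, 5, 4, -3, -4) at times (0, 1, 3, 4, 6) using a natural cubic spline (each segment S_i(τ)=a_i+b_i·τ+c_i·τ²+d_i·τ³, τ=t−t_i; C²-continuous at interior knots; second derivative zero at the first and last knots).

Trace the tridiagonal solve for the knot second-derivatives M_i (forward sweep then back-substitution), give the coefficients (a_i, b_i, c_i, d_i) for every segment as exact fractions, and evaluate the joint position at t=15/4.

  seg 0: a=1 b=1621/372 c=0 d=-133/372
  seg 1: a=5 b=611/186 c=-133/124 d=-305/744
  seg 2: a=4 b=-551/93 c=-219/62 d=457/186
  seg 3: a=-3 b=-1045/186 c=119/31 d=-119/186
S(15/4) = -5531/3968

Δ: Δ0=4, Δ1=-1/2, Δ2=-7, Δ3=-1/2
row 1: diag=6, rhs=-27; c'=1/3, d'=-9/2
row 2: denom=6−2·1/3=16/3; d'=(-39−2·-9/2)/(16/3)=-45/8
row 3: denom=6−1·3/16=93/16; d'=(39−1·-45/8)/(93/16)=238/31
back: M3=238/31
back: M2=-45/8−3/16·238/31=-219/31
back: M1=-9/2−1/3·-219/31=-133/62
M: M0=0, M1=-133/62, M2=-219/31, M3=238/31, M4=0
seg 0: a=1, c=M0/2=0, d=(M1−M0)/(6·1)=-133/372, b=Δ0−h0·(2M0+M1)/6=1621/372
seg 1: a=5, c=M1/2=-133/124, d=(M2−M1)/(6·2)=-305/744, b=Δ1−h1·(2M1+M2)/6=611/186
seg 2: a=4, c=M2/2=-219/62, d=(M3−M2)/(6·1)=457/186, b=Δ2−h2·(2M2+M3)/6=-551/93
seg 3: a=-3, c=M3/2=119/31, d=(M4−M3)/(6·2)=-119/186, b=Δ3−h3·(2M3+M4)/6=-1045/186
t_q=15/4 → seg 2, τ=3/4; S=4+-551/93·τ+-219/62·τ²+457/186·τ³=-5531/3968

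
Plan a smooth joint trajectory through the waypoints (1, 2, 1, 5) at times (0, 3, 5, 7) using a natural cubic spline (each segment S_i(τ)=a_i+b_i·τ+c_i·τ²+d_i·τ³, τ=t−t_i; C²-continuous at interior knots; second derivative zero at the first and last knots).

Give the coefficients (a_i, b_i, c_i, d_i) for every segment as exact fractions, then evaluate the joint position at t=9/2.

  seg 0: a=1 b=181/228 c=0 d=-35/684
  seg 1: a=2 b=-67/114 c=-35/76 d=115/456
  seg 2: a=1 b=34/57 c=20/19 d=-10/57
S(9/2) = 1135/1216

Δ: Δ0=1/3, Δ1=-1/2, Δ2=2
row 1: diag=10, rhs=-5; c'=1/5, d'=-1/2
row 2: denom=8−2·1/5=38/5; d'=(15−2·-1/2)/(38/5)=40/19
back: M2=40/19
back: M1=-1/2−1/5·40/19=-35/38
M: M0=0, M1=-35/38, M2=40/19, M3=0
seg 0: a=1, c=M0/2=0, d=(M1−M0)/(6·3)=-35/684, b=Δ0−h0·(2M0+M1)/6=181/228
seg 1: a=2, c=M1/2=-35/76, d=(M2−M1)/(6·2)=115/456, b=Δ1−h1·(2M1+M2)/6=-67/114
seg 2: a=1, c=M2/2=20/19, d=(M3−M2)/(6·2)=-10/57, b=Δ2−h2·(2M2+M3)/6=34/57
t_q=9/2 → seg 1, τ=3/2; S=2+-67/114·τ+-35/76·τ²+115/456·τ³=1135/1216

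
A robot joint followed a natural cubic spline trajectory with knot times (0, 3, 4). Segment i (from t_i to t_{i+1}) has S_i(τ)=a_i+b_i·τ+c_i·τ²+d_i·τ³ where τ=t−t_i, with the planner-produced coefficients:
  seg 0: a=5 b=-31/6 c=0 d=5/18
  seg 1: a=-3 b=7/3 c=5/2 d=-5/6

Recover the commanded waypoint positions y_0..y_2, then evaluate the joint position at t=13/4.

y_0 = S_0(0) = a_0 = 5
y_1 = S_1(0) = a_1 = -3
y_2 = S_1(1) = 1
t_q=13/4 is in segment 1 (τ=1/4); S_1(τ)=-291/128

y_0=5 y_1=-3 y_2=1
S(13/4) = -291/128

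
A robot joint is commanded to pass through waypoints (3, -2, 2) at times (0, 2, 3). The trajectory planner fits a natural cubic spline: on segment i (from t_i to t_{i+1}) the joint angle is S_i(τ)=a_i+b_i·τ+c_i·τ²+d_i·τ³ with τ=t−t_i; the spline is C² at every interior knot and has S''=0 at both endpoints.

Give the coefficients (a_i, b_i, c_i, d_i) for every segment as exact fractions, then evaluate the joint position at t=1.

Δ: Δ0=-5/2, Δ1=4
row 1: diag=6, rhs=39; c'=1/6, d'=13/2
back: M1=13/2
M: M0=0, M1=13/2, M2=0
seg 0: a=3, c=M0/2=0, d=(M1−M0)/(6·2)=13/24, b=Δ0−h0·(2M0+M1)/6=-14/3
seg 1: a=-2, c=M1/2=13/4, d=(M2−M1)/(6·1)=-13/12, b=Δ1−h1·(2M1+M2)/6=11/6
t_q=1 → seg 0, τ=1; S=3+-14/3·τ+0·τ²+13/24·τ³=-9/8

  seg 0: a=3 b=-14/3 c=0 d=13/24
  seg 1: a=-2 b=11/6 c=13/4 d=-13/12
S(1) = -9/8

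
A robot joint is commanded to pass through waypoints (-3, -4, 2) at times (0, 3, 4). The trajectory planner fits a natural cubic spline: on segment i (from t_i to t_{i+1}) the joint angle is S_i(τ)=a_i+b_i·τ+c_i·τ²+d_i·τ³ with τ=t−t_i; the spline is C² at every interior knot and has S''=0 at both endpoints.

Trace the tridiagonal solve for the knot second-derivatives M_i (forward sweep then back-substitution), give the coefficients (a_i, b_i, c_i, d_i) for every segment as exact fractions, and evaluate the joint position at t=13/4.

  seg 0: a=-3 b=-65/24 c=0 d=19/72
  seg 1: a=-4 b=53/12 c=19/8 d=-19/24
S(13/4) = -1413/512

Δ: Δ0=-1/3, Δ1=6
row 1: diag=8, rhs=38; c'=1/8, d'=19/4
back: M1=19/4
M: M0=0, M1=19/4, M2=0
seg 0: a=-3, c=M0/2=0, d=(M1−M0)/(6·3)=19/72, b=Δ0−h0·(2M0+M1)/6=-65/24
seg 1: a=-4, c=M1/2=19/8, d=(M2−M1)/(6·1)=-19/24, b=Δ1−h1·(2M1+M2)/6=53/12
t_q=13/4 → seg 1, τ=1/4; S=-4+53/12·τ+19/8·τ²+-19/24·τ³=-1413/512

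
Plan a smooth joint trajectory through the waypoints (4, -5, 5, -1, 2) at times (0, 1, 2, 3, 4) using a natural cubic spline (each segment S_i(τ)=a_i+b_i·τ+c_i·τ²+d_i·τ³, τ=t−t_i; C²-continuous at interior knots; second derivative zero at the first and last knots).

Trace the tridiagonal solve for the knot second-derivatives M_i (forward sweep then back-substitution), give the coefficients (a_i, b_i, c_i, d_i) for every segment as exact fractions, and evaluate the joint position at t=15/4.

  seg 0: a=4 b=-431/28 c=0 d=179/28
  seg 1: a=-5 b=53/14 c=537/28 d=-363/28
  seg 2: a=5 b=13/4 c=-138/7 d=293/28
  seg 3: a=-1 b=-67/14 c=327/28 d=-109/28
S(15/4) = 605/1792

Δ: Δ0=-9, Δ1=10, Δ2=-6, Δ3=3
row 1: diag=4, rhs=114; c'=1/4, d'=57/2
row 2: denom=4−1·1/4=15/4; d'=(-96−1·57/2)/(15/4)=-166/5
row 3: denom=4−1·4/15=56/15; d'=(54−1·-166/5)/(56/15)=327/14
back: M3=327/14
back: M2=-166/5−4/15·327/14=-276/7
back: M1=57/2−1/4·-276/7=537/14
M: M0=0, M1=537/14, M2=-276/7, M3=327/14, M4=0
seg 0: a=4, c=M0/2=0, d=(M1−M0)/(6·1)=179/28, b=Δ0−h0·(2M0+M1)/6=-431/28
seg 1: a=-5, c=M1/2=537/28, d=(M2−M1)/(6·1)=-363/28, b=Δ1−h1·(2M1+M2)/6=53/14
seg 2: a=5, c=M2/2=-138/7, d=(M3−M2)/(6·1)=293/28, b=Δ2−h2·(2M2+M3)/6=13/4
seg 3: a=-1, c=M3/2=327/28, d=(M4−M3)/(6·1)=-109/28, b=Δ3−h3·(2M3+M4)/6=-67/14
t_q=15/4 → seg 3, τ=3/4; S=-1+-67/14·τ+327/28·τ²+-109/28·τ³=605/1792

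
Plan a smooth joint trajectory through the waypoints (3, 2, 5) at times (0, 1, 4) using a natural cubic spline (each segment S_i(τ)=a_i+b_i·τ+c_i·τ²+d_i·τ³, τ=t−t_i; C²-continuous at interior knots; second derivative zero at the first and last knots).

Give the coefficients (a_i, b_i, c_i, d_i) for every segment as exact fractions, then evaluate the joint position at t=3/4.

Δ: Δ0=-1, Δ1=1
row 1: diag=8, rhs=12; c'=3/8, d'=3/2
back: M1=3/2
M: M0=0, M1=3/2, M2=0
seg 0: a=3, c=M0/2=0, d=(M1−M0)/(6·1)=1/4, b=Δ0−h0·(2M0+M1)/6=-5/4
seg 1: a=2, c=M1/2=3/4, d=(M2−M1)/(6·3)=-1/12, b=Δ1−h1·(2M1+M2)/6=-1/2
t_q=3/4 → seg 0, τ=3/4; S=3+-5/4·τ+0·τ²+1/4·τ³=555/256

  seg 0: a=3 b=-5/4 c=0 d=1/4
  seg 1: a=2 b=-1/2 c=3/4 d=-1/12
S(3/4) = 555/256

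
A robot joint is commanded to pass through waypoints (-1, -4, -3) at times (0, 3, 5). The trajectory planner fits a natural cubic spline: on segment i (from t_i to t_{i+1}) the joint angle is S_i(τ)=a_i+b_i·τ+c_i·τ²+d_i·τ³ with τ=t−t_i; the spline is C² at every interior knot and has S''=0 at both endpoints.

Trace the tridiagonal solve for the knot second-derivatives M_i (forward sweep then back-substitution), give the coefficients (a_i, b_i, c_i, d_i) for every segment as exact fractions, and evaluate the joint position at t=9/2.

Δ: Δ0=-1, Δ1=1/2
row 1: diag=10, rhs=9; c'=1/5, d'=9/10
back: M1=9/10
M: M0=0, M1=9/10, M2=0
seg 0: a=-1, c=M0/2=0, d=(M1−M0)/(6·3)=1/20, b=Δ0−h0·(2M0+M1)/6=-29/20
seg 1: a=-4, c=M1/2=9/20, d=(M2−M1)/(6·2)=-3/40, b=Δ1−h1·(2M1+M2)/6=-1/10
t_q=9/2 → seg 1, τ=3/2; S=-4+-1/10·τ+9/20·τ²+-3/40·τ³=-217/64

  seg 0: a=-1 b=-29/20 c=0 d=1/20
  seg 1: a=-4 b=-1/10 c=9/20 d=-3/40
S(9/2) = -217/64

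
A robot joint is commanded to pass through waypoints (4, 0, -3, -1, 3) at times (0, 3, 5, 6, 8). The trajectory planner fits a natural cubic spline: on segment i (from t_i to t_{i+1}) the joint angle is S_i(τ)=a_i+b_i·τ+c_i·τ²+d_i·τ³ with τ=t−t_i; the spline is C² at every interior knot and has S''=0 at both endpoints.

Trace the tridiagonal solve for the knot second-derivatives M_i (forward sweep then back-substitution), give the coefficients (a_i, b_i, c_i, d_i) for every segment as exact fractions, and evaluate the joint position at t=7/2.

  seg 0: a=4 b=-1747/1956 c=0 d=-287/5868
  seg 1: a=0 b=-2165/978 c=-287/652 d=1559/3912
  seg 2: a=-3 b=395/489 c=318/163 d=-371/489
  seg 3: a=-1 b=1190/489 c=-53/163 d=53/978
S(7/2) = -12175/10432

Δ: Δ0=-4/3, Δ1=-3/2, Δ2=2, Δ3=2
row 1: diag=10, rhs=-1; c'=1/5, d'=-1/10
row 2: denom=6−2·1/5=28/5; d'=(21−2·-1/10)/(28/5)=53/14
row 3: denom=6−1·5/28=163/28; d'=(0−1·53/14)/(163/28)=-106/163
back: M3=-106/163
back: M2=53/14−5/28·-106/163=636/163
back: M1=-1/10−1/5·636/163=-287/326
M: M0=0, M1=-287/326, M2=636/163, M3=-106/163, M4=0
seg 0: a=4, c=M0/2=0, d=(M1−M0)/(6·3)=-287/5868, b=Δ0−h0·(2M0+M1)/6=-1747/1956
seg 1: a=0, c=M1/2=-287/652, d=(M2−M1)/(6·2)=1559/3912, b=Δ1−h1·(2M1+M2)/6=-2165/978
seg 2: a=-3, c=M2/2=318/163, d=(M3−M2)/(6·1)=-371/489, b=Δ2−h2·(2M2+M3)/6=395/489
seg 3: a=-1, c=M3/2=-53/163, d=(M4−M3)/(6·2)=53/978, b=Δ3−h3·(2M3+M4)/6=1190/489
t_q=7/2 → seg 1, τ=1/2; S=0+-2165/978·τ+-287/652·τ²+1559/3912·τ³=-12175/10432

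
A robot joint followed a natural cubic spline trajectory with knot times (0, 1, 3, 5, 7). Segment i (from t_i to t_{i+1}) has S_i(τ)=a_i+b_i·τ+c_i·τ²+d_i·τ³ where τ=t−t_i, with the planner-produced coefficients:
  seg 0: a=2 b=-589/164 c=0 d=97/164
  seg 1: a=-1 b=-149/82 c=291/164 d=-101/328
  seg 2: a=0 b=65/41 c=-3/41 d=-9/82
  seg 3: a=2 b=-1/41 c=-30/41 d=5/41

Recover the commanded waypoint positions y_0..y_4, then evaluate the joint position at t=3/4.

y_0=2 y_1=-1 y_2=0 y_3=2 y_4=0
S(3/4) = -4661/10496

y_0 = S_0(0) = a_0 = 2
y_1 = S_1(0) = a_1 = -1
y_2 = S_2(0) = a_2 = 0
y_3 = S_3(0) = a_3 = 2
y_4 = S_3(2) = 0
t_q=3/4 is in segment 0 (τ=3/4); S_0(τ)=-4661/10496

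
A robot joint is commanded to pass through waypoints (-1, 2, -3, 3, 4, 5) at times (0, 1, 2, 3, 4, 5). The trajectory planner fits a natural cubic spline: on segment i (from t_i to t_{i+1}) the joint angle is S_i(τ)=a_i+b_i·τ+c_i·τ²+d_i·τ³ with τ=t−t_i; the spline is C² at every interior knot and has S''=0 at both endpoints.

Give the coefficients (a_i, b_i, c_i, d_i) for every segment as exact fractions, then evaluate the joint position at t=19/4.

Δ: Δ0=3, Δ1=-5, Δ2=6, Δ3=1, Δ4=1
row 1: diag=4, rhs=-48; c'=1/4, d'=-12
row 2: denom=4−1·1/4=15/4; d'=(66−1·-12)/(15/4)=104/5
row 3: denom=4−1·4/15=56/15; d'=(-30−1·104/5)/(56/15)=-381/28
row 4: denom=4−1·15/56=209/56; d'=(0−1·-381/28)/(209/56)=762/209
back: M4=762/209
back: M3=-381/28−15/56·762/209=-3048/209
back: M2=104/5−4/15·-3048/209=5160/209
back: M1=-12−1/4·5160/209=-3798/209
M: M0=0, M1=-3798/209, M2=5160/209, M3=-3048/209, M4=762/209, M5=0
seg 0: a=-1, c=M0/2=0, d=(M1−M0)/(6·1)=-633/209, b=Δ0−h0·(2M0+M1)/6=1260/209
seg 1: a=2, c=M1/2=-1899/209, d=(M2−M1)/(6·1)=1493/209, b=Δ1−h1·(2M1+M2)/6=-639/209
seg 2: a=-3, c=M2/2=2580/209, d=(M3−M2)/(6·1)=-72/11, b=Δ2−h2·(2M2+M3)/6=42/209
seg 3: a=3, c=M3/2=-1524/209, d=(M4−M3)/(6·1)=635/209, b=Δ3−h3·(2M3+M4)/6=1098/209
seg 4: a=4, c=M4/2=381/209, d=(M5−M4)/(6·1)=-127/209, b=Δ4−h4·(2M4+M5)/6=-45/209
t_q=19/4 → seg 4, τ=3/4; S=4+-45/209·τ+381/209·τ²+-127/209·τ³=61631/13376

  seg 0: a=-1 b=1260/209 c=0 d=-633/209
  seg 1: a=2 b=-639/209 c=-1899/209 d=1493/209
  seg 2: a=-3 b=42/209 c=2580/209 d=-72/11
  seg 3: a=3 b=1098/209 c=-1524/209 d=635/209
  seg 4: a=4 b=-45/209 c=381/209 d=-127/209
S(19/4) = 61631/13376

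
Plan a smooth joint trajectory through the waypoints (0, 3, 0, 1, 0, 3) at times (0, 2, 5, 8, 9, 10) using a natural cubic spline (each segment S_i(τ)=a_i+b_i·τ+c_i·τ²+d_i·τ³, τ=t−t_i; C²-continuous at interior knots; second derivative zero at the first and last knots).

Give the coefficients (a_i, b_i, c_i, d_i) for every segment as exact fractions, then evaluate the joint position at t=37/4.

  seg 0: a=0 b=13435/6162 c=0 d=-524/3081
  seg 1: a=3 b=859/6162 c=-1048/1027 d=911/4266
  seg 2: a=0 b=-670/3081 c=5555/6162 d=-13271/55458
  seg 3: a=1 b=-7823/6162 c=-1286/1027 d=9377/6162
  seg 4: a=0 b=2438/3081 c=6805/2054 d=-6805/6162
S(37/4) = 50957/131456

Δ: Δ0=3/2, Δ1=-1, Δ2=1/3, Δ3=-1, Δ4=3
row 1: diag=10, rhs=-15; c'=3/10, d'=-3/2
row 2: denom=12−3·3/10=111/10; d'=(8−3·-3/2)/(111/10)=125/111
row 3: denom=8−3·10/37=266/37; d'=(-8−3·125/111)/(266/37)=-421/266
row 4: denom=4−1·37/266=1027/266; d'=(24−1·-421/266)/(1027/266)=6805/1027
back: M4=6805/1027
back: M3=-421/266−37/266·6805/1027=-2572/1027
back: M2=125/111−10/37·-2572/1027=5555/3081
back: M1=-3/2−3/10·5555/3081=-2096/1027
M: M0=0, M1=-2096/1027, M2=5555/3081, M3=-2572/1027, M4=6805/1027, M5=0
seg 0: a=0, c=M0/2=0, d=(M1−M0)/(6·2)=-524/3081, b=Δ0−h0·(2M0+M1)/6=13435/6162
seg 1: a=3, c=M1/2=-1048/1027, d=(M2−M1)/(6·3)=911/4266, b=Δ1−h1·(2M1+M2)/6=859/6162
seg 2: a=0, c=M2/2=5555/6162, d=(M3−M2)/(6·3)=-13271/55458, b=Δ2−h2·(2M2+M3)/6=-670/3081
seg 3: a=1, c=M3/2=-1286/1027, d=(M4−M3)/(6·1)=9377/6162, b=Δ3−h3·(2M3+M4)/6=-7823/6162
seg 4: a=0, c=M4/2=6805/2054, d=(M5−M4)/(6·1)=-6805/6162, b=Δ4−h4·(2M4+M5)/6=2438/3081
t_q=37/4 → seg 4, τ=1/4; S=0+2438/3081·τ+6805/2054·τ²+-6805/6162·τ³=50957/131456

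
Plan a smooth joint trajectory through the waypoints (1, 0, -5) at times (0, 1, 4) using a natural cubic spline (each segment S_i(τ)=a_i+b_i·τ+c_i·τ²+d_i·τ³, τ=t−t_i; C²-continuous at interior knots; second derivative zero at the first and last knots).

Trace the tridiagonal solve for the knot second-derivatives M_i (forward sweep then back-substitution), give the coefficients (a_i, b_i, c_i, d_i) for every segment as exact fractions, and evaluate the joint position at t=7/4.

Δ: Δ0=-1, Δ1=-5/3
row 1: diag=8, rhs=-4; c'=3/8, d'=-1/2
back: M1=-1/2
M: M0=0, M1=-1/2, M2=0
seg 0: a=1, c=M0/2=0, d=(M1−M0)/(6·1)=-1/12, b=Δ0−h0·(2M0+M1)/6=-11/12
seg 1: a=0, c=M1/2=-1/4, d=(M2−M1)/(6·3)=1/36, b=Δ1−h1·(2M1+M2)/6=-7/6
t_q=7/4 → seg 1, τ=3/4; S=0+-7/6·τ+-1/4·τ²+1/36·τ³=-257/256

  seg 0: a=1 b=-11/12 c=0 d=-1/12
  seg 1: a=0 b=-7/6 c=-1/4 d=1/36
S(7/4) = -257/256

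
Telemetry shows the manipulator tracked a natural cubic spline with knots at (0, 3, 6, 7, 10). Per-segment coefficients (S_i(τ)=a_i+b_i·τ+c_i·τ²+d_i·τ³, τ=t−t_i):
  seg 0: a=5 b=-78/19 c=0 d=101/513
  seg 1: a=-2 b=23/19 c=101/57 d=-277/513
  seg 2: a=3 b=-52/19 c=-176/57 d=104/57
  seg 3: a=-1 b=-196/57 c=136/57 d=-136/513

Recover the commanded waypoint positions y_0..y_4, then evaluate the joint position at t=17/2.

y_0=5 y_1=-2 y_2=3 y_3=-1 y_4=3
S(17/2) = -32/19

y_0 = S_0(0) = a_0 = 5
y_1 = S_1(0) = a_1 = -2
y_2 = S_2(0) = a_2 = 3
y_3 = S_3(0) = a_3 = -1
y_4 = S_3(3) = 3
t_q=17/2 is in segment 3 (τ=3/2); S_3(τ)=-32/19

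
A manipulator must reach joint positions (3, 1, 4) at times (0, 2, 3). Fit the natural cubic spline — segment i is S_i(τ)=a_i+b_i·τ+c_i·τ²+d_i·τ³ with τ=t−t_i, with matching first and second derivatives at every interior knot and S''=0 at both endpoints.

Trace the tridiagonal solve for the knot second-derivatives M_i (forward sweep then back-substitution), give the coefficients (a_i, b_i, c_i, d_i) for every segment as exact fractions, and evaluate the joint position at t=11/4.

  seg 0: a=3 b=-7/3 c=0 d=1/3
  seg 1: a=1 b=5/3 c=2 d=-2/3
S(11/4) = 99/32

Δ: Δ0=-1, Δ1=3
row 1: diag=6, rhs=24; c'=1/6, d'=4
back: M1=4
M: M0=0, M1=4, M2=0
seg 0: a=3, c=M0/2=0, d=(M1−M0)/(6·2)=1/3, b=Δ0−h0·(2M0+M1)/6=-7/3
seg 1: a=1, c=M1/2=2, d=(M2−M1)/(6·1)=-2/3, b=Δ1−h1·(2M1+M2)/6=5/3
t_q=11/4 → seg 1, τ=3/4; S=1+5/3·τ+2·τ²+-2/3·τ³=99/32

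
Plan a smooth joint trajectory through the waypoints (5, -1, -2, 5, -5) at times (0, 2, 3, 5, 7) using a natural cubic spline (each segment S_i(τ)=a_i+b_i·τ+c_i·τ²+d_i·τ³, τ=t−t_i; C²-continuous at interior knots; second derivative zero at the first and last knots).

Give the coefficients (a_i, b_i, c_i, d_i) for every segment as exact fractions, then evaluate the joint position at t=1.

Δ: Δ0=-3, Δ1=-1, Δ2=7/2, Δ3=-5
row 1: diag=6, rhs=12; c'=1/6, d'=2
row 2: denom=6−1·1/6=35/6; d'=(27−1·2)/(35/6)=30/7
row 3: denom=8−2·12/35=256/35; d'=(-51−2·30/7)/(256/35)=-2085/256
back: M3=-2085/256
back: M2=30/7−12/35·-2085/256=453/64
back: M1=2−1/6·453/64=105/128
M: M0=0, M1=105/128, M2=453/64, M3=-2085/256, M4=0
seg 0: a=5, c=M0/2=0, d=(M1−M0)/(6·2)=35/512, b=Δ0−h0·(2M0+M1)/6=-419/128
seg 1: a=-1, c=M1/2=105/256, d=(M2−M1)/(6·1)=267/256, b=Δ1−h1·(2M1+M2)/6=-157/64
seg 2: a=-2, c=M2/2=453/128, d=(M3−M2)/(6·2)=-1299/1024, b=Δ2−h2·(2M2+M3)/6=383/256
seg 3: a=5, c=M3/2=-2085/512, d=(M4−M3)/(6·2)=695/1024, b=Δ3−h3·(2M3+M4)/6=55/128
t_q=1 → seg 0, τ=1; S=5+-419/128·τ+0·τ²+35/512·τ³=919/512

  seg 0: a=5 b=-419/128 c=0 d=35/512
  seg 1: a=-1 b=-157/64 c=105/256 d=267/256
  seg 2: a=-2 b=383/256 c=453/128 d=-1299/1024
  seg 3: a=5 b=55/128 c=-2085/512 d=695/1024
S(1) = 919/512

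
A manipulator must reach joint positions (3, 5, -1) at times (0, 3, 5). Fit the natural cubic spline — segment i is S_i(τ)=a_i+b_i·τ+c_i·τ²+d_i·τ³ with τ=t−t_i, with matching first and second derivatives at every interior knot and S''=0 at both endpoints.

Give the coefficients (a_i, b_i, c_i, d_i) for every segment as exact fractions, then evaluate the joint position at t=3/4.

Δ: Δ0=2/3, Δ1=-3
row 1: diag=10, rhs=-22; c'=1/5, d'=-11/5
back: M1=-11/5
M: M0=0, M1=-11/5, M2=0
seg 0: a=3, c=M0/2=0, d=(M1−M0)/(6·3)=-11/90, b=Δ0−h0·(2M0+M1)/6=53/30
seg 1: a=5, c=M1/2=-11/10, d=(M2−M1)/(6·2)=11/60, b=Δ1−h1·(2M1+M2)/6=-23/15
t_q=3/4 → seg 0, τ=3/4; S=3+53/30·τ+0·τ²+-11/90·τ³=547/128

  seg 0: a=3 b=53/30 c=0 d=-11/90
  seg 1: a=5 b=-23/15 c=-11/10 d=11/60
S(3/4) = 547/128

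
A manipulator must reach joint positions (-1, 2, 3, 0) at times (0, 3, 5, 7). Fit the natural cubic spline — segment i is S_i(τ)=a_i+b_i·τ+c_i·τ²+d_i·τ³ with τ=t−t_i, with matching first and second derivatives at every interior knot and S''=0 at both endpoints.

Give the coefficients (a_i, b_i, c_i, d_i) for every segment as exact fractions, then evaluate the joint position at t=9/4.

  seg 0: a=-1 b=1 c=0 d=0
  seg 1: a=2 b=1 c=0 d=-1/8
  seg 2: a=3 b=-1/2 c=-3/4 d=1/8
S(9/4) = 5/4

Δ: Δ0=1, Δ1=1/2, Δ2=-3/2
row 1: diag=10, rhs=-3; c'=1/5, d'=-3/10
row 2: denom=8−2·1/5=38/5; d'=(-12−2·-3/10)/(38/5)=-3/2
back: M2=-3/2
back: M1=-3/10−1/5·-3/2=0
M: M0=0, M1=0, M2=-3/2, M3=0
seg 0: a=-1, c=M0/2=0, d=(M1−M0)/(6·3)=0, b=Δ0−h0·(2M0+M1)/6=1
seg 1: a=2, c=M1/2=0, d=(M2−M1)/(6·2)=-1/8, b=Δ1−h1·(2M1+M2)/6=1
seg 2: a=3, c=M2/2=-3/4, d=(M3−M2)/(6·2)=1/8, b=Δ2−h2·(2M2+M3)/6=-1/2
t_q=9/4 → seg 0, τ=9/4; S=-1+1·τ+0·τ²+0·τ³=5/4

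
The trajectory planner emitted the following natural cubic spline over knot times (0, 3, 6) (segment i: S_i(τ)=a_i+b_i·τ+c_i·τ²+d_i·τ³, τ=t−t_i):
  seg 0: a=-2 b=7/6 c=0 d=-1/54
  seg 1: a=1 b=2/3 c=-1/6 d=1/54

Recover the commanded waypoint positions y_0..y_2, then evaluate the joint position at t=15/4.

y_0 = S_0(0) = a_0 = -2
y_1 = S_1(0) = a_1 = 1
y_2 = S_1(3) = 2
t_q=15/4 is in segment 1 (τ=3/4); S_1(τ)=181/128

y_0=-2 y_1=1 y_2=2
S(15/4) = 181/128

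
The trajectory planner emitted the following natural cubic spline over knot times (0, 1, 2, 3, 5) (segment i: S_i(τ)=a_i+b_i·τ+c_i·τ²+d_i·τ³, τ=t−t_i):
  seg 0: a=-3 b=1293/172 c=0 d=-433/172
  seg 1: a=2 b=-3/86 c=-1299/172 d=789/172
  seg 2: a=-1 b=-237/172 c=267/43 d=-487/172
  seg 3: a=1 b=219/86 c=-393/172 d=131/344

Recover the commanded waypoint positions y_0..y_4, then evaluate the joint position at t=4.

y_0 = S_0(0) = a_0 = -3
y_1 = S_1(0) = a_1 = 2
y_2 = S_2(0) = a_2 = -1
y_3 = S_3(0) = a_3 = 1
y_4 = S_3(2) = 0
t_q=4 is in segment 3 (τ=1); S_3(τ)=565/344

y_0=-3 y_1=2 y_2=-1 y_3=1 y_4=0
S(4) = 565/344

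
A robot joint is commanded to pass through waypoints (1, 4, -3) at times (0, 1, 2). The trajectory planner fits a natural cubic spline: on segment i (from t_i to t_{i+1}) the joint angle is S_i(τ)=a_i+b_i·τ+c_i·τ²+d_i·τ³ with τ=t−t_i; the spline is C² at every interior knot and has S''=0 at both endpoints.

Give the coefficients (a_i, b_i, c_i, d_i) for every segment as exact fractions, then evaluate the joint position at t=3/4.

  seg 0: a=1 b=11/2 c=0 d=-5/2
  seg 1: a=4 b=-2 c=-15/2 d=5/2
S(3/4) = 521/128

Δ: Δ0=3, Δ1=-7
row 1: diag=4, rhs=-60; c'=1/4, d'=-15
back: M1=-15
M: M0=0, M1=-15, M2=0
seg 0: a=1, c=M0/2=0, d=(M1−M0)/(6·1)=-5/2, b=Δ0−h0·(2M0+M1)/6=11/2
seg 1: a=4, c=M1/2=-15/2, d=(M2−M1)/(6·1)=5/2, b=Δ1−h1·(2M1+M2)/6=-2
t_q=3/4 → seg 0, τ=3/4; S=1+11/2·τ+0·τ²+-5/2·τ³=521/128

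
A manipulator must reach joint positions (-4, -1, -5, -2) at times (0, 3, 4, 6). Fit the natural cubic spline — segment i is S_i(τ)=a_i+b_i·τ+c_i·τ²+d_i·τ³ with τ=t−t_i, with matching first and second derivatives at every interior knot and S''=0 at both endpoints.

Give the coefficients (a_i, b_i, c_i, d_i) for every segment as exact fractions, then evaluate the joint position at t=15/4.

  seg 0: a=-4 b=307/94 c=0 d=-71/282
  seg 1: a=-1 b=-166/47 c=-213/94 d=169/94
  seg 2: a=-5 b=-251/94 c=147/47 d=-49/94
S(15/4) = -25057/6016

Δ: Δ0=1, Δ1=-4, Δ2=3/2
row 1: diag=8, rhs=-30; c'=1/8, d'=-15/4
row 2: denom=6−1·1/8=47/8; d'=(33−1·-15/4)/(47/8)=294/47
back: M2=294/47
back: M1=-15/4−1/8·294/47=-213/47
M: M0=0, M1=-213/47, M2=294/47, M3=0
seg 0: a=-4, c=M0/2=0, d=(M1−M0)/(6·3)=-71/282, b=Δ0−h0·(2M0+M1)/6=307/94
seg 1: a=-1, c=M1/2=-213/94, d=(M2−M1)/(6·1)=169/94, b=Δ1−h1·(2M1+M2)/6=-166/47
seg 2: a=-5, c=M2/2=147/47, d=(M3−M2)/(6·2)=-49/94, b=Δ2−h2·(2M2+M3)/6=-251/94
t_q=15/4 → seg 1, τ=3/4; S=-1+-166/47·τ+-213/94·τ²+169/94·τ³=-25057/6016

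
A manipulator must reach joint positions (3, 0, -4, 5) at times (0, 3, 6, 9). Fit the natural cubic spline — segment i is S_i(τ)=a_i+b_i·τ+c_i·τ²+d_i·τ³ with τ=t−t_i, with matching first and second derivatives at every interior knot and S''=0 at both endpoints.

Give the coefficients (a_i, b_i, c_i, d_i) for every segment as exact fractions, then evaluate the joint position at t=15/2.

  seg 0: a=3 b=-28/45 c=0 d=-17/405
  seg 1: a=0 b=-79/45 c=-17/45 d=14/81
  seg 2: a=-4 b=29/45 c=53/45 d=-53/405
S(15/2) = -33/40

Δ: Δ0=-1, Δ1=-4/3, Δ2=3
row 1: diag=12, rhs=-2; c'=1/4, d'=-1/6
row 2: denom=12−3·1/4=45/4; d'=(26−3·-1/6)/(45/4)=106/45
back: M2=106/45
back: M1=-1/6−1/4·106/45=-34/45
M: M0=0, M1=-34/45, M2=106/45, M3=0
seg 0: a=3, c=M0/2=0, d=(M1−M0)/(6·3)=-17/405, b=Δ0−h0·(2M0+M1)/6=-28/45
seg 1: a=0, c=M1/2=-17/45, d=(M2−M1)/(6·3)=14/81, b=Δ1−h1·(2M1+M2)/6=-79/45
seg 2: a=-4, c=M2/2=53/45, d=(M3−M2)/(6·3)=-53/405, b=Δ2−h2·(2M2+M3)/6=29/45
t_q=15/2 → seg 2, τ=3/2; S=-4+29/45·τ+53/45·τ²+-53/405·τ³=-33/40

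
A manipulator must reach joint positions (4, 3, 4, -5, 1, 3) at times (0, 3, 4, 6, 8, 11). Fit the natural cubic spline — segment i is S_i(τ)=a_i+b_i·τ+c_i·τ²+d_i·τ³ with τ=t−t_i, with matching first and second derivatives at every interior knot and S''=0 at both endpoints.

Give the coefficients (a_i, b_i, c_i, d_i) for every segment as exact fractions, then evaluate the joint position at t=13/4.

  seg 0: a=4 b=-1120/813 c=0 d=283/2439
  seg 1: a=3 b=1427/813 c=283/271 d=-1463/813
  seg 2: a=4 b=-1264/813 c=-1180/271 d=9371/6504
  seg 3: a=-5 b=-2735/1626 c=4651/1084 d=-1585/1626
  seg 4: a=1 b=6151/1626 c=-1689/1084 d=563/3252
S(13/4) = 60287/17344

Δ: Δ0=-1/3, Δ1=1, Δ2=-9/2, Δ3=3, Δ4=2/3
row 1: diag=8, rhs=8; c'=1/8, d'=1
row 2: denom=6−1·1/8=47/8; d'=(-33−1·1)/(47/8)=-272/47
row 3: denom=8−2·16/47=344/47; d'=(45−2·-272/47)/(344/47)=2659/344
row 4: denom=10−2·47/172=813/86; d'=(-14−2·2659/344)/(813/86)=-1689/542
back: M4=-1689/542
back: M3=2659/344−47/172·-1689/542=4651/542
back: M2=-272/47−16/47·4651/542=-2360/271
back: M1=1−1/8·-2360/271=566/271
M: M0=0, M1=566/271, M2=-2360/271, M3=4651/542, M4=-1689/542, M5=0
seg 0: a=4, c=M0/2=0, d=(M1−M0)/(6·3)=283/2439, b=Δ0−h0·(2M0+M1)/6=-1120/813
seg 1: a=3, c=M1/2=283/271, d=(M2−M1)/(6·1)=-1463/813, b=Δ1−h1·(2M1+M2)/6=1427/813
seg 2: a=4, c=M2/2=-1180/271, d=(M3−M2)/(6·2)=9371/6504, b=Δ2−h2·(2M2+M3)/6=-1264/813
seg 3: a=-5, c=M3/2=4651/1084, d=(M4−M3)/(6·2)=-1585/1626, b=Δ3−h3·(2M3+M4)/6=-2735/1626
seg 4: a=1, c=M4/2=-1689/1084, d=(M5−M4)/(6·3)=563/3252, b=Δ4−h4·(2M4+M5)/6=6151/1626
t_q=13/4 → seg 1, τ=1/4; S=3+1427/813·τ+283/271·τ²+-1463/813·τ³=60287/17344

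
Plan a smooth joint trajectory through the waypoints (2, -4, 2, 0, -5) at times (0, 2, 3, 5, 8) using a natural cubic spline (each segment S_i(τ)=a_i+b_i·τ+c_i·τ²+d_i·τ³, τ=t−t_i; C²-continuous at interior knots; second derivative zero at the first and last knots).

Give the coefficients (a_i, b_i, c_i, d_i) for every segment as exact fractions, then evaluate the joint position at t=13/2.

Δ: Δ0=-3, Δ1=6, Δ2=-1, Δ3=-5/3
row 1: diag=6, rhs=54; c'=1/6, d'=9
row 2: denom=6−1·1/6=35/6; d'=(-42−1·9)/(35/6)=-306/35
row 3: denom=10−2·12/35=326/35; d'=(-4−2·-306/35)/(326/35)=236/163
back: M3=236/163
back: M2=-306/35−12/35·236/163=-1506/163
back: M1=9−1/6·-1506/163=1718/163
M: M0=0, M1=1718/163, M2=-1506/163, M3=236/163, M4=0
seg 0: a=2, c=M0/2=0, d=(M1−M0)/(6·2)=859/978, b=Δ0−h0·(2M0+M1)/6=-3185/489
seg 1: a=-4, c=M1/2=859/163, d=(M2−M1)/(6·1)=-1612/489, b=Δ1−h1·(2M1+M2)/6=1969/489
seg 2: a=2, c=M2/2=-753/163, d=(M3−M2)/(6·2)=871/978, b=Δ2−h2·(2M2+M3)/6=2287/489
seg 3: a=0, c=M3/2=118/163, d=(M4−M3)/(6·3)=-118/1467, b=Δ3−h3·(2M3+M4)/6=-1523/489
t_q=13/2 → seg 3, τ=3/2; S=0+-1523/489·τ+118/163·τ²+-118/1467·τ³=-2161/652

  seg 0: a=2 b=-3185/489 c=0 d=859/978
  seg 1: a=-4 b=1969/489 c=859/163 d=-1612/489
  seg 2: a=2 b=2287/489 c=-753/163 d=871/978
  seg 3: a=0 b=-1523/489 c=118/163 d=-118/1467
S(13/2) = -2161/652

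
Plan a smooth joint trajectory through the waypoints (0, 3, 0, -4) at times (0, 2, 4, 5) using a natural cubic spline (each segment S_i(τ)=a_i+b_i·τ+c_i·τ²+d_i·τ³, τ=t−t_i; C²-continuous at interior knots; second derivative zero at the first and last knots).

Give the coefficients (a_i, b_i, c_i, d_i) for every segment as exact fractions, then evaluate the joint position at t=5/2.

  seg 0: a=0 b=23/11 c=0 d=-13/88
  seg 1: a=3 b=7/22 c=-39/44 d=-1/88
  seg 2: a=0 b=-37/11 c=-21/22 d=7/22
S(5/2) = 2067/704

Δ: Δ0=3/2, Δ1=-3/2, Δ2=-4
row 1: diag=8, rhs=-18; c'=1/4, d'=-9/4
row 2: denom=6−2·1/4=11/2; d'=(-15−2·-9/4)/(11/2)=-21/11
back: M2=-21/11
back: M1=-9/4−1/4·-21/11=-39/22
M: M0=0, M1=-39/22, M2=-21/11, M3=0
seg 0: a=0, c=M0/2=0, d=(M1−M0)/(6·2)=-13/88, b=Δ0−h0·(2M0+M1)/6=23/11
seg 1: a=3, c=M1/2=-39/44, d=(M2−M1)/(6·2)=-1/88, b=Δ1−h1·(2M1+M2)/6=7/22
seg 2: a=0, c=M2/2=-21/22, d=(M3−M2)/(6·1)=7/22, b=Δ2−h2·(2M2+M3)/6=-37/11
t_q=5/2 → seg 1, τ=1/2; S=3+7/22·τ+-39/44·τ²+-1/88·τ³=2067/704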